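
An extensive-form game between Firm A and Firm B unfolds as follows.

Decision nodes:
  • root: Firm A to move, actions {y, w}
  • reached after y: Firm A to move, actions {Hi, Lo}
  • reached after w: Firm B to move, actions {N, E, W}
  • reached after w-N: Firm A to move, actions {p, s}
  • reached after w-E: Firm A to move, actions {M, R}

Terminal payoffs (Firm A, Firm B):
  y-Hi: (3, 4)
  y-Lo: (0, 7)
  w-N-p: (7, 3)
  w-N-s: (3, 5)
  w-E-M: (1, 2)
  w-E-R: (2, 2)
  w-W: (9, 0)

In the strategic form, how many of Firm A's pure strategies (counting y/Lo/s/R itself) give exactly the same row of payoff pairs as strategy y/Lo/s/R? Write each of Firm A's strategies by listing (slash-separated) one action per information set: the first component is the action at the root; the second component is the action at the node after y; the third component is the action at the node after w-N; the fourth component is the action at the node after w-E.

Row for y/Lo/s/R (columns N, E, W): (0,7) (0,7) (0,7).
Under y/Lo/s/R, Firm A's choice at the node after w-N and at the node after w-E can never be reached regardless of what Firm B does, so varying those choices leaves every outcome unchanged.
Holding the reachable choices fixed and varying the unreachable ones freely already gives 2 × 2 = 4 equivalent strategies.
No other strategy reproduces this row, so those 4 are the full class: y/Lo/p/M, y/Lo/p/R, y/Lo/s/M, y/Lo/s/R.

4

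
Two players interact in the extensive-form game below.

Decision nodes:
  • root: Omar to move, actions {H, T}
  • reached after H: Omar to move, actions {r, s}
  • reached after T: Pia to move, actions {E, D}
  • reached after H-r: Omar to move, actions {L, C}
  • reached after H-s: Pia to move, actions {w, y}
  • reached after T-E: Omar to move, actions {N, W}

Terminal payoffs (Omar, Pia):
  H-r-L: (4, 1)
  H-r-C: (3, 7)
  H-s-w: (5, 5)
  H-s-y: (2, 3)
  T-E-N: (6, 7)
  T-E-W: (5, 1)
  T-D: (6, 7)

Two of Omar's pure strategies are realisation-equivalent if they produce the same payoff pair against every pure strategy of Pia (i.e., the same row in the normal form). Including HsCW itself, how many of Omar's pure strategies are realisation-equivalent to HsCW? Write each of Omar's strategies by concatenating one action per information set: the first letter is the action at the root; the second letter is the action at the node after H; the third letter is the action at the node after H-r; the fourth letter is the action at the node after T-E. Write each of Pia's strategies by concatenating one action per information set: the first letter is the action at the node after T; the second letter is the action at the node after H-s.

4

Row for HsCW (columns Ew, Ey, Dw, Dy): (5,5) (2,3) (5,5) (2,3).
Under HsCW, Omar's choice at the node after H-r and at the node after T-E can never be reached regardless of what Pia does, so varying those choices leaves every outcome unchanged.
Holding the reachable choices fixed and varying the unreachable ones freely already gives 2 × 2 = 4 equivalent strategies.
No other strategy reproduces this row, so those 4 are the full class: HsLN, HsLW, HsCN, HsCW.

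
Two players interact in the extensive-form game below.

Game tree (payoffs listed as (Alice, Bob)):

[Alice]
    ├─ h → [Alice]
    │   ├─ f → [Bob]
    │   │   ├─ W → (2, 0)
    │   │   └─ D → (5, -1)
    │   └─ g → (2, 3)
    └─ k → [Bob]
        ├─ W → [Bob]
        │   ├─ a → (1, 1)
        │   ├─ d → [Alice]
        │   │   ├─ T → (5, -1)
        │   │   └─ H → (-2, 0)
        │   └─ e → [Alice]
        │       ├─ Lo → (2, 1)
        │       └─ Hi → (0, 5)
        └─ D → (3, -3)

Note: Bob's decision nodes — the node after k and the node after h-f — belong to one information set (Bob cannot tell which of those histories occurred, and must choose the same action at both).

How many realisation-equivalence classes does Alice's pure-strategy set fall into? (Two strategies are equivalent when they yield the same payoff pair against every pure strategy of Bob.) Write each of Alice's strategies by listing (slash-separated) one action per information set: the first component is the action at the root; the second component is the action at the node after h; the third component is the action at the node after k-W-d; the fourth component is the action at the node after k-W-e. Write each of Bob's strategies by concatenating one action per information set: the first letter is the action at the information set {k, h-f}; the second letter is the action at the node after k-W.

Alice has 16 pure strategies: h/f/T/Lo, h/f/T/Hi, h/f/H/Lo, h/f/H/Hi, h/g/T/Lo, h/g/T/Hi, h/g/H/Lo, h/g/H/Hi, k/f/T/Lo, k/f/T/Hi, k/f/H/Lo, k/f/H/Hi, k/g/T/Lo, k/g/T/Hi, k/g/H/Lo, k/g/H/Hi. Columns: Wa, Wd, We, Da, Dd, De.
{h/f/T/Lo, h/f/T/Hi, h/f/H/Lo, h/f/H/Hi} → row (2,0) (2,0) (2,0) (5,-1) (5,-1) (5,-1)
{h/g/T/Lo, h/g/T/Hi, h/g/H/Lo, h/g/H/Hi} → row (2,3) (2,3) (2,3) (2,3) (2,3) (2,3)
{k/f/T/Lo, k/g/T/Lo} → row (1,1) (5,-1) (2,1) (3,-3) (3,-3) (3,-3)
{k/f/T/Hi, k/g/T/Hi} → row (1,1) (5,-1) (0,5) (3,-3) (3,-3) (3,-3)
{k/f/H/Lo, k/g/H/Lo} → row (1,1) (-2,0) (2,1) (3,-3) (3,-3) (3,-3)
{k/f/H/Hi, k/g/H/Hi} → row (1,1) (-2,0) (0,5) (3,-3) (3,-3) (3,-3)
That's 6 distinct rows out of 16 strategies.

6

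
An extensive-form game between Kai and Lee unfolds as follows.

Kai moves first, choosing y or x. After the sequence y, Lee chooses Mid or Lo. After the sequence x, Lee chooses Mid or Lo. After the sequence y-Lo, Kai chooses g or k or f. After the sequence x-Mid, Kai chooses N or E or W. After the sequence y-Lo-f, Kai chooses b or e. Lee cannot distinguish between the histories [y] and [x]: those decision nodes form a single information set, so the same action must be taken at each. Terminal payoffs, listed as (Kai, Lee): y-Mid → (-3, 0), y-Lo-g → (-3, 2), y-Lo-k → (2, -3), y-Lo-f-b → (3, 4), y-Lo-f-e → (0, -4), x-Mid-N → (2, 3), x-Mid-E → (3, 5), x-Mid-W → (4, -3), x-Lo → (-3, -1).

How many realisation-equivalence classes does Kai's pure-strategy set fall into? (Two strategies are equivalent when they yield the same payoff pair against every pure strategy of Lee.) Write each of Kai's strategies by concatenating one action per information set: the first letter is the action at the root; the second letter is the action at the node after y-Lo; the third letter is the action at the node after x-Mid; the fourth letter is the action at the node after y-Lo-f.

7

Kai has 36 pure strategies: ygNb, ygNe, ygEb, ygEe, ygWb, ygWe, ykNb, ykNe, ykEb, ykEe, ykWb, ykWe, yfNb, yfNe, yfEb, yfEe, yfWb, yfWe, xgNb, xgNe, xgEb, xgEe, xgWb, xgWe, xkNb, xkNe, xkEb, xkEe, xkWb, xkWe, xfNb, xfNe, xfEb, xfEe, xfWb, xfWe. Columns: Mid, Lo.
{ygNb, ygNe, ygEb, ygEe, ygWb, ygWe} → row (-3,0) (-3,2)
{ykNb, ykNe, ykEb, ykEe, ykWb, ykWe} → row (-3,0) (2,-3)
{yfNb, yfEb, yfWb} → row (-3,0) (3,4)
{yfNe, yfEe, yfWe} → row (-3,0) (0,-4)
{xgNb, xgNe, xkNb, xkNe, xfNb, xfNe} → row (2,3) (-3,-1)
{xgEb, xgEe, xkEb, xkEe, xfEb, xfEe} → row (3,5) (-3,-1)
{xgWb, xgWe, xkWb, xkWe, xfWb, xfWe} → row (4,-3) (-3,-1)
That's 7 distinct rows out of 36 strategies.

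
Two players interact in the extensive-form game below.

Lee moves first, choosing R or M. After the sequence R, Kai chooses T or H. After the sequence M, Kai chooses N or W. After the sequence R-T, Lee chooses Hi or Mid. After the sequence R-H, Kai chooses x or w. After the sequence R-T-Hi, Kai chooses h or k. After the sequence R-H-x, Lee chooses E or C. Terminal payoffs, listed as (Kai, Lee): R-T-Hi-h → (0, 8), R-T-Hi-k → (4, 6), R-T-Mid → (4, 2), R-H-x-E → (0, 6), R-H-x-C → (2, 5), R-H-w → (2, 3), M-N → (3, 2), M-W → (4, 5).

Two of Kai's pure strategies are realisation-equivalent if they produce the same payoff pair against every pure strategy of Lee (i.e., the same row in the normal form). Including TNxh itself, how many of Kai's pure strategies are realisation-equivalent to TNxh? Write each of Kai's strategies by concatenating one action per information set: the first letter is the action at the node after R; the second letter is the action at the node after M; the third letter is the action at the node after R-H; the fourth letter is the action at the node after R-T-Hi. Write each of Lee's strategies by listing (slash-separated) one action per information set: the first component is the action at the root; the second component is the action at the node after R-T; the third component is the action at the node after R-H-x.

2

Row for TNxh (columns R/Hi/E, R/Hi/C, R/Mid/E, R/Mid/C, M/Hi/E, M/Hi/C, M/Mid/E, M/Mid/C): (0,8) (0,8) (4,2) (4,2) (3,2) (3,2) (3,2) (3,2).
Under TNxh, Kai's choice at the node after R-H can never be reached regardless of what Lee does, so varying those choices leaves every outcome unchanged.
Holding the reachable choices fixed and varying the unreachable one freely already gives 2 equivalent strategies.
No other strategy reproduces this row, so those 2 are the full class: TNxh, TNwh.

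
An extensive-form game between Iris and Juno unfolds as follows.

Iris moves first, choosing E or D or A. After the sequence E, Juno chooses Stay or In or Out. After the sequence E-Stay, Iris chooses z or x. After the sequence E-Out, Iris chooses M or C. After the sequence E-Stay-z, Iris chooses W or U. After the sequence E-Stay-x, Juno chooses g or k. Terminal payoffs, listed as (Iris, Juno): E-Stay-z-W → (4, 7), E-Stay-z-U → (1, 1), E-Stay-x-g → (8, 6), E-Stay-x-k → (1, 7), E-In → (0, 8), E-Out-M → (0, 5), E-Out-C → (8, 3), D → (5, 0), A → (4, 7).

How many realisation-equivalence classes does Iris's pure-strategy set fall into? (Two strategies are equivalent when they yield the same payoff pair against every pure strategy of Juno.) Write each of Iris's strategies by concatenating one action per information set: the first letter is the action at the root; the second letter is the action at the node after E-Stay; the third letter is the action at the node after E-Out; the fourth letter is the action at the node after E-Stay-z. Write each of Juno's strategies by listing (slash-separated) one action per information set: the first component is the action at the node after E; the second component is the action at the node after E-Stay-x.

8

Iris has 24 pure strategies: EzMW, EzMU, EzCW, EzCU, ExMW, ExMU, ExCW, ExCU, DzMW, DzMU, DzCW, DzCU, DxMW, DxMU, DxCW, DxCU, AzMW, AzMU, AzCW, AzCU, AxMW, AxMU, AxCW, AxCU. Columns: Stay/g, Stay/k, In/g, In/k, Out/g, Out/k.
{EzMW} → row (4,7) (4,7) (0,8) (0,8) (0,5) (0,5)
{EzMU} → row (1,1) (1,1) (0,8) (0,8) (0,5) (0,5)
{EzCW} → row (4,7) (4,7) (0,8) (0,8) (8,3) (8,3)
{EzCU} → row (1,1) (1,1) (0,8) (0,8) (8,3) (8,3)
{ExMW, ExMU} → row (8,6) (1,7) (0,8) (0,8) (0,5) (0,5)
{ExCW, ExCU} → row (8,6) (1,7) (0,8) (0,8) (8,3) (8,3)
{DzMW, DzMU, DzCW, DzCU, DxMW, DxMU, DxCW, DxCU} → row (5,0) (5,0) (5,0) (5,0) (5,0) (5,0)
{AzMW, AzMU, AzCW, AzCU, AxMW, AxMU, AxCW, AxCU} → row (4,7) (4,7) (4,7) (4,7) (4,7) (4,7)
That's 8 distinct rows out of 24 strategies.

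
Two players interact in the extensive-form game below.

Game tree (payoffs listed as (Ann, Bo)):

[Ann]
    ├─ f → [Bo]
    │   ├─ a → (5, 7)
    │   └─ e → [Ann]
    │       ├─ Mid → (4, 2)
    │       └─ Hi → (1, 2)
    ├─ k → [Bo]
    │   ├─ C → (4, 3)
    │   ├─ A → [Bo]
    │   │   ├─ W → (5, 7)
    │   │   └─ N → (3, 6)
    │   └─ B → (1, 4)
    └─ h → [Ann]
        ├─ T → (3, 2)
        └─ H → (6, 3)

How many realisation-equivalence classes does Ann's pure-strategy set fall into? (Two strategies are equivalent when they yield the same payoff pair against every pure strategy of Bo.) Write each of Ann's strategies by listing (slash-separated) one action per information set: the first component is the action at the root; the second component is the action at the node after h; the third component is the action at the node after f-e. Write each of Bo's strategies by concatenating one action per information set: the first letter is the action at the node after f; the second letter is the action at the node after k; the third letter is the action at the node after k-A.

Ann has 12 pure strategies: f/T/Mid, f/T/Hi, f/H/Mid, f/H/Hi, k/T/Mid, k/T/Hi, k/H/Mid, k/H/Hi, h/T/Mid, h/T/Hi, h/H/Mid, h/H/Hi. Columns: aCW, aCN, aAW, aAN, aBW, aBN, eCW, eCN, eAW, eAN, eBW, eBN.
{f/T/Mid, f/H/Mid} → row (5,7) (5,7) (5,7) (5,7) (5,7) (5,7) (4,2) (4,2) (4,2) (4,2) (4,2) (4,2)
{f/T/Hi, f/H/Hi} → row (5,7) (5,7) (5,7) (5,7) (5,7) (5,7) (1,2) (1,2) (1,2) (1,2) (1,2) (1,2)
{k/T/Mid, k/T/Hi, k/H/Mid, k/H/Hi} → row (4,3) (4,3) (5,7) (3,6) (1,4) (1,4) (4,3) (4,3) (5,7) (3,6) (1,4) (1,4)
{h/T/Mid, h/T/Hi} → row (3,2) (3,2) (3,2) (3,2) (3,2) (3,2) (3,2) (3,2) (3,2) (3,2) (3,2) (3,2)
{h/H/Mid, h/H/Hi} → row (6,3) (6,3) (6,3) (6,3) (6,3) (6,3) (6,3) (6,3) (6,3) (6,3) (6,3) (6,3)
That's 5 distinct rows out of 12 strategies.

5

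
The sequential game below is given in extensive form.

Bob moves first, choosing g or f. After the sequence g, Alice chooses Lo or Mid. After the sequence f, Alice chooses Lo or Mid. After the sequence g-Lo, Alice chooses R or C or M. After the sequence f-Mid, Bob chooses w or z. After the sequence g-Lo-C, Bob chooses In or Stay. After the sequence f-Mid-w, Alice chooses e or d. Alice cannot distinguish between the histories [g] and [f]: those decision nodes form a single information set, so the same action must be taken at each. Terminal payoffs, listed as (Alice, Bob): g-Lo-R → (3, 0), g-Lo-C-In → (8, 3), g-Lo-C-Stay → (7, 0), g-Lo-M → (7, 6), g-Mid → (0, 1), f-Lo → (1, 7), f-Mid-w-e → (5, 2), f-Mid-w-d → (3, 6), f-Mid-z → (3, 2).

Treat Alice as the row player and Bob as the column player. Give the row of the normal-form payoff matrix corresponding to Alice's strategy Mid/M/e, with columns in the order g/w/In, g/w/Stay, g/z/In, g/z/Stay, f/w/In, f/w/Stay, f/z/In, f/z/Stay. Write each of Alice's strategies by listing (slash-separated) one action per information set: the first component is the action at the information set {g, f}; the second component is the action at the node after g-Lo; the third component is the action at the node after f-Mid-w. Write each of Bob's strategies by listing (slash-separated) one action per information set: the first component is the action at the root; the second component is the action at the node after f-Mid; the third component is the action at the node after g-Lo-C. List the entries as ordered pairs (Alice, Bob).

(0,1) (0,1) (0,1) (0,1) (5,2) (5,2) (3,2) (3,2)

vs g/w/In: Bob plays g → Alice plays Mid at [g] → (0, 1)
vs g/w/Stay: Bob plays g → Alice plays Mid at [g] → (0, 1)
vs g/z/In: Bob plays g → Alice plays Mid at [g] → (0, 1)
vs g/z/Stay: Bob plays g → Alice plays Mid at [g] → (0, 1)
vs f/w/In: Bob plays f → Alice plays Mid at [f] → Bob plays w at [f-Mid] → Alice plays e at [f-Mid-w] → (5, 2)
vs f/w/Stay: Bob plays f → Alice plays Mid at [f] → Bob plays w at [f-Mid] → Alice plays e at [f-Mid-w] → (5, 2)
vs f/z/In: Bob plays f → Alice plays Mid at [f] → Bob plays z at [f-Mid] → (3, 2)
vs f/z/Stay: Bob plays f → Alice plays Mid at [f] → Bob plays z at [f-Mid] → (3, 2)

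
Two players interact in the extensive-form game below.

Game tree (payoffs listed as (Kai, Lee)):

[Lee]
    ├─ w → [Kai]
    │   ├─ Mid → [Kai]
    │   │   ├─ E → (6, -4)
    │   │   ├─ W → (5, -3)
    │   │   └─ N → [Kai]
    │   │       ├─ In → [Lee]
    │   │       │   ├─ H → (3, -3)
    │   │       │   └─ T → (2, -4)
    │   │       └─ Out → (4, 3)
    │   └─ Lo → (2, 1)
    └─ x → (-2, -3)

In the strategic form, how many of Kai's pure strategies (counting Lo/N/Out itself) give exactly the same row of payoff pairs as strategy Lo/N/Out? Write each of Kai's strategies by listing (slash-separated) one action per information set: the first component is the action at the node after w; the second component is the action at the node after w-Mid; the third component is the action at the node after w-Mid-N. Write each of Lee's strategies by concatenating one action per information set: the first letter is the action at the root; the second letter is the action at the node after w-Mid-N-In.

6

Row for Lo/N/Out (columns wH, wT, xH, xT): (2,1) (2,1) (-2,-3) (-2,-3).
Under Lo/N/Out, Kai's choice at the node after w-Mid and at the node after w-Mid-N can never be reached regardless of what Lee does, so varying those choices leaves every outcome unchanged.
Holding the reachable choices fixed and varying the unreachable ones freely already gives 3 × 2 = 6 equivalent strategies.
No other strategy reproduces this row, so those 6 are the full class: Lo/E/In, Lo/E/Out, Lo/W/In, Lo/W/Out, Lo/N/In, Lo/N/Out.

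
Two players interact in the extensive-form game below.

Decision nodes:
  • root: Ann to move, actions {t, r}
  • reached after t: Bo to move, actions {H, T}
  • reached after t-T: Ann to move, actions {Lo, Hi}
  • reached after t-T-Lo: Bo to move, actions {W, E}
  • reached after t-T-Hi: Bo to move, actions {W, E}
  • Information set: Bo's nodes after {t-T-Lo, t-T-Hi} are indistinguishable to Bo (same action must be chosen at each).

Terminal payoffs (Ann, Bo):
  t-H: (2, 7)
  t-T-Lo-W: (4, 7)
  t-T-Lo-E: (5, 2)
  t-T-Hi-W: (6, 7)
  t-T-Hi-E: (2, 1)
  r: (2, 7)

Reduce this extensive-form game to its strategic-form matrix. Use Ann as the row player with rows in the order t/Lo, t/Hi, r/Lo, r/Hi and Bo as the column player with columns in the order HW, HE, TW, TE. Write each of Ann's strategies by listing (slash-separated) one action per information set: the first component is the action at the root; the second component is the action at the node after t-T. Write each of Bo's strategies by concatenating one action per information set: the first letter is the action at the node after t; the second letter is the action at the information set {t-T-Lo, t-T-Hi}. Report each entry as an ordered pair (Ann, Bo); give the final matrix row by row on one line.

t/Lo: (2,7) (2,7) (4,7) (5,2) | t/Hi: (2,7) (2,7) (6,7) (2,1) | r/Lo: (2,7) (2,7) (2,7) (2,7) | r/Hi: (2,7) (2,7) (2,7) (2,7)

           HW       HE       TW       TE
t/Lo    (2,7)    (2,7)    (4,7)    (5,2)
t/Hi    (2,7)    (2,7)    (6,7)    (2,1)
r/Lo    (2,7)    (2,7)    (2,7)    (2,7)
r/Hi    (2,7)    (2,7)    (2,7)    (2,7)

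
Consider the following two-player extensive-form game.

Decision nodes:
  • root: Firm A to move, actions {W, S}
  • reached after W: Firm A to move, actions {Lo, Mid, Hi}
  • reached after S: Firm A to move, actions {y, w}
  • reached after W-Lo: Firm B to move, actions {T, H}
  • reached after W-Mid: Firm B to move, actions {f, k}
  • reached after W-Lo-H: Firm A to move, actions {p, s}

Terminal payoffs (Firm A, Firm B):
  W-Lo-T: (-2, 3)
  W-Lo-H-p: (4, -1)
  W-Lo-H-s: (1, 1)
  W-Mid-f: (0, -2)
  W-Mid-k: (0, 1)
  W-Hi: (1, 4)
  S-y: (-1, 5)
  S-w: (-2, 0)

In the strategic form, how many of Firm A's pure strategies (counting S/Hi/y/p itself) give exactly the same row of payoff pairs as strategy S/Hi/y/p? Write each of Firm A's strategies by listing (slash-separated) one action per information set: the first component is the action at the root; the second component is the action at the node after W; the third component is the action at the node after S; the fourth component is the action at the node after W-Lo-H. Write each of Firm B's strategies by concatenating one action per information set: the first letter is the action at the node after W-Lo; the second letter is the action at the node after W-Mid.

Row for S/Hi/y/p (columns Tf, Tk, Hf, Hk): (-1,5) (-1,5) (-1,5) (-1,5).
Under S/Hi/y/p, Firm A's choice at the node after W and at the node after W-Lo-H can never be reached regardless of what Firm B does, so varying those choices leaves every outcome unchanged.
Holding the reachable choices fixed and varying the unreachable ones freely already gives 3 × 2 = 6 equivalent strategies.
No other strategy reproduces this row, so those 6 are the full class: S/Lo/y/p, S/Lo/y/s, S/Mid/y/p, S/Mid/y/s, S/Hi/y/p, S/Hi/y/s.

6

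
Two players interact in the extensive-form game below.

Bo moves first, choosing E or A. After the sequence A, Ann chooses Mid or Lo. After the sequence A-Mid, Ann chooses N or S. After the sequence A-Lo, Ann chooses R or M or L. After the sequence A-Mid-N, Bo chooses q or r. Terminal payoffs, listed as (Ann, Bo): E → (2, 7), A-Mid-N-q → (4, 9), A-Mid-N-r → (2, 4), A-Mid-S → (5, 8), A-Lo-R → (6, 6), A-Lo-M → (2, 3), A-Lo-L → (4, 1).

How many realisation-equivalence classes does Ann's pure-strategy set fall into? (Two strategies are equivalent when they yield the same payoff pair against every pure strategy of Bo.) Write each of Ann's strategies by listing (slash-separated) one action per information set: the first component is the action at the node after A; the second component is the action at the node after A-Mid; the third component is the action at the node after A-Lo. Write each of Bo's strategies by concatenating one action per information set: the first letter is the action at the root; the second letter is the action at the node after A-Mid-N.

Ann has 12 pure strategies: Mid/N/R, Mid/N/M, Mid/N/L, Mid/S/R, Mid/S/M, Mid/S/L, Lo/N/R, Lo/N/M, Lo/N/L, Lo/S/R, Lo/S/M, Lo/S/L. Columns: Eq, Er, Aq, Ar.
{Mid/N/R, Mid/N/M, Mid/N/L} → row (2,7) (2,7) (4,9) (2,4)
{Mid/S/R, Mid/S/M, Mid/S/L} → row (2,7) (2,7) (5,8) (5,8)
{Lo/N/R, Lo/S/R} → row (2,7) (2,7) (6,6) (6,6)
{Lo/N/M, Lo/S/M} → row (2,7) (2,7) (2,3) (2,3)
{Lo/N/L, Lo/S/L} → row (2,7) (2,7) (4,1) (4,1)
That's 5 distinct rows out of 12 strategies.

5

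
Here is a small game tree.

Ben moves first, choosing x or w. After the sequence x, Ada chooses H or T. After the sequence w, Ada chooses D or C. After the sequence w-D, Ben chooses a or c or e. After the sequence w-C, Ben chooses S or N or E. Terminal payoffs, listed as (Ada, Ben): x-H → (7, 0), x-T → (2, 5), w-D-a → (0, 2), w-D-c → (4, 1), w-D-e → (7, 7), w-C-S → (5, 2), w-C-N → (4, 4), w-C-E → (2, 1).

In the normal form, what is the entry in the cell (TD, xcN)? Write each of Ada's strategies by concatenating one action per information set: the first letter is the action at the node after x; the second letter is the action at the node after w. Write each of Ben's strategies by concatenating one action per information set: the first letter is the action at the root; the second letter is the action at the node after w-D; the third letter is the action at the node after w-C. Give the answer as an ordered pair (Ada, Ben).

Trace the play path from the root:
  Ben plays x
  Ada plays T at [x]
→ terminal payoff (2, 5).
(Ada's choice at the node after w is never reached on this path, so it doesn't affect the outcome.)

(2, 5)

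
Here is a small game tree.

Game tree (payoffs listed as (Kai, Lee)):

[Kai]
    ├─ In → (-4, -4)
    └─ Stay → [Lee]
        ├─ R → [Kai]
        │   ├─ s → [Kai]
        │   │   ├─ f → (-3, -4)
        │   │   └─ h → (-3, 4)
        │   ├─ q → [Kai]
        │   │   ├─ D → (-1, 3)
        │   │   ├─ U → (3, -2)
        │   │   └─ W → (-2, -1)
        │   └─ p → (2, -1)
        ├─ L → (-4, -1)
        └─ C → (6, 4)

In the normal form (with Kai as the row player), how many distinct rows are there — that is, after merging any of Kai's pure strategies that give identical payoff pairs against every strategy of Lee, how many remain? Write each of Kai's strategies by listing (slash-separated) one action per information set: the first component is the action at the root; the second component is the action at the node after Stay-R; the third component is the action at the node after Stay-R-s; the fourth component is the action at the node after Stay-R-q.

7

Kai has 36 pure strategies: In/s/f/D, In/s/f/U, In/s/f/W, In/s/h/D, In/s/h/U, In/s/h/W, In/q/f/D, In/q/f/U, In/q/f/W, In/q/h/D, In/q/h/U, In/q/h/W, In/p/f/D, In/p/f/U, In/p/f/W, In/p/h/D, In/p/h/U, In/p/h/W, Stay/s/f/D, Stay/s/f/U, Stay/s/f/W, Stay/s/h/D, Stay/s/h/U, Stay/s/h/W, Stay/q/f/D, Stay/q/f/U, Stay/q/f/W, Stay/q/h/D, Stay/q/h/U, Stay/q/h/W, Stay/p/f/D, Stay/p/f/U, Stay/p/f/W, Stay/p/h/D, Stay/p/h/U, Stay/p/h/W. Columns: R, L, C.
{In/s/f/D, In/s/f/U, In/s/f/W, In/s/h/D, In/s/h/U, In/s/h/W, In/q/f/D, In/q/f/U, In/q/f/W, In/q/h/D, In/q/h/U, In/q/h/W, In/p/f/D, In/p/f/U, In/p/f/W, In/p/h/D, In/p/h/U, In/p/h/W} → row (-4,-4) (-4,-4) (-4,-4)
{Stay/s/f/D, Stay/s/f/U, Stay/s/f/W} → row (-3,-4) (-4,-1) (6,4)
{Stay/s/h/D, Stay/s/h/U, Stay/s/h/W} → row (-3,4) (-4,-1) (6,4)
{Stay/q/f/D, Stay/q/h/D} → row (-1,3) (-4,-1) (6,4)
{Stay/q/f/U, Stay/q/h/U} → row (3,-2) (-4,-1) (6,4)
{Stay/q/f/W, Stay/q/h/W} → row (-2,-1) (-4,-1) (6,4)
{Stay/p/f/D, Stay/p/f/U, Stay/p/f/W, Stay/p/h/D, Stay/p/h/U, Stay/p/h/W} → row (2,-1) (-4,-1) (6,4)
That's 7 distinct rows out of 36 strategies.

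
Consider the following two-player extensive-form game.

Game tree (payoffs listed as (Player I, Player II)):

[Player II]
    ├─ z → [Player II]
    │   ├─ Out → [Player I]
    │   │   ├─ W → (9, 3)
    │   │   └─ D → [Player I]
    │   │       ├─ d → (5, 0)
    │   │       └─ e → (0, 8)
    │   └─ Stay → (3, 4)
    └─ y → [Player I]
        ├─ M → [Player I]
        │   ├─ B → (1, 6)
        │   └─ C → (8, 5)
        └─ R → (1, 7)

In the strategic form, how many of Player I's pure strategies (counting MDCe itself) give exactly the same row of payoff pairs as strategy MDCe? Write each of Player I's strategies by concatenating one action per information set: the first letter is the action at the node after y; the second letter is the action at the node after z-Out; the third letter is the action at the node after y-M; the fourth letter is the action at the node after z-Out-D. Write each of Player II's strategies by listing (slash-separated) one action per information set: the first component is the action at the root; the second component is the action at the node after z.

Row for MDCe (columns z/Out, z/Stay, y/Out, y/Stay): (0,8) (3,4) (8,5) (8,5).
Every one of Player I's information sets is on the play path for some reply by Player II when Player I follows MDCe.
Changing the action at any of them therefore changes at least one column, so only MDCe itself gives this row.

1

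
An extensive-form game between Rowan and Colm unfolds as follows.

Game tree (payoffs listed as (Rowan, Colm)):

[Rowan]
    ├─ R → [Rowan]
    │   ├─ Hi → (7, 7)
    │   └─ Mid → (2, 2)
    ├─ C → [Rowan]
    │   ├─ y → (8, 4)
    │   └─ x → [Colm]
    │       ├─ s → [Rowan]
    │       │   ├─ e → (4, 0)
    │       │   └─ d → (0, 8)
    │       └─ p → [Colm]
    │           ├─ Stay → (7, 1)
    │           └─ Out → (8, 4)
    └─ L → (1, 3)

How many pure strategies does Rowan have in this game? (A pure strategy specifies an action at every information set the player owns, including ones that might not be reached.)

Rowan owns the root with actions {R, C, L} — three choices.
Rowan owns the node after R with actions {Hi, Mid} — two choices.
Rowan owns the node after C with actions {y, x} — two choices.
Rowan owns the node after C-x-s with actions {e, d} — two choices.
A pure strategy fixes one action at each information set independently, so the count is the product 3 × 2 × 2 × 2 = 24.

24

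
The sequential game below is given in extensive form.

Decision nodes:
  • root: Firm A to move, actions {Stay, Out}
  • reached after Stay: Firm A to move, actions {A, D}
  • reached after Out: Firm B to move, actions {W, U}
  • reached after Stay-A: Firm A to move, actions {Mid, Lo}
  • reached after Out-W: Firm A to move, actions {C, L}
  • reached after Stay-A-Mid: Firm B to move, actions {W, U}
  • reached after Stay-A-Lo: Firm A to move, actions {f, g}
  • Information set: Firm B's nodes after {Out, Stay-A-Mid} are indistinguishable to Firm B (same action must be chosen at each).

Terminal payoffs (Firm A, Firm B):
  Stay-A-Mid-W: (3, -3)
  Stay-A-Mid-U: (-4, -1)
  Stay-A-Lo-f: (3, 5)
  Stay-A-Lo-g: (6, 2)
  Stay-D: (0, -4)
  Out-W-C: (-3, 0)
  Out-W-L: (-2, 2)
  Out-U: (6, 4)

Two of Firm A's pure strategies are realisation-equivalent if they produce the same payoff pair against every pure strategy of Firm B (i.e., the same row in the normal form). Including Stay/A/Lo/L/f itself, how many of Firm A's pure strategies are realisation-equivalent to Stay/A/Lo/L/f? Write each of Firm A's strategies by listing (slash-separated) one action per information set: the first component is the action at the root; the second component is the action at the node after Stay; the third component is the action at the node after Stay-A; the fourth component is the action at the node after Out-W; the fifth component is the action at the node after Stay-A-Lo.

2

Row for Stay/A/Lo/L/f (columns W, U): (3,5) (3,5).
Under Stay/A/Lo/L/f, Firm A's choice at the node after Out-W can never be reached regardless of what Firm B does, so varying those choices leaves every outcome unchanged.
Holding the reachable choices fixed and varying the unreachable one freely already gives 2 equivalent strategies.
No other strategy reproduces this row, so those 2 are the full class: Stay/A/Lo/C/f, Stay/A/Lo/L/f.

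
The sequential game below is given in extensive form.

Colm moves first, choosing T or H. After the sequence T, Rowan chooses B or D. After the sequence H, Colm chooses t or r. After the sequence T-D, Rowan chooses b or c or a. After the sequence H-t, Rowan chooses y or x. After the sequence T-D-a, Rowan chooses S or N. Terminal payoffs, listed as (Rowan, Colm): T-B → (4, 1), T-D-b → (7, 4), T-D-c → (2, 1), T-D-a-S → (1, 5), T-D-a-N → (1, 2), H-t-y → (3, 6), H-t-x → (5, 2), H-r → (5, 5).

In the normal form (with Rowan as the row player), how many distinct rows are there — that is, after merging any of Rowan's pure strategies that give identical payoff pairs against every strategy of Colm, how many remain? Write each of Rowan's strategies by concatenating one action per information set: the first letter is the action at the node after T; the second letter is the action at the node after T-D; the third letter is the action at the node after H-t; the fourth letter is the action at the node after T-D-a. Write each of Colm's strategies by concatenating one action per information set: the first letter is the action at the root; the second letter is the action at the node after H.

Rowan has 24 pure strategies: BbyS, BbyN, BbxS, BbxN, BcyS, BcyN, BcxS, BcxN, BayS, BayN, BaxS, BaxN, DbyS, DbyN, DbxS, DbxN, DcyS, DcyN, DcxS, DcxN, DayS, DayN, DaxS, DaxN. Columns: Tt, Tr, Ht, Hr.
{BbyS, BbyN, BcyS, BcyN, BayS, BayN} → row (4,1) (4,1) (3,6) (5,5)
{BbxS, BbxN, BcxS, BcxN, BaxS, BaxN} → row (4,1) (4,1) (5,2) (5,5)
{DbyS, DbyN} → row (7,4) (7,4) (3,6) (5,5)
{DbxS, DbxN} → row (7,4) (7,4) (5,2) (5,5)
{DcyS, DcyN} → row (2,1) (2,1) (3,6) (5,5)
{DcxS, DcxN} → row (2,1) (2,1) (5,2) (5,5)
{DayS} → row (1,5) (1,5) (3,6) (5,5)
{DayN} → row (1,2) (1,2) (3,6) (5,5)
{DaxS} → row (1,5) (1,5) (5,2) (5,5)
{DaxN} → row (1,2) (1,2) (5,2) (5,5)
That's 10 distinct rows out of 24 strategies.

10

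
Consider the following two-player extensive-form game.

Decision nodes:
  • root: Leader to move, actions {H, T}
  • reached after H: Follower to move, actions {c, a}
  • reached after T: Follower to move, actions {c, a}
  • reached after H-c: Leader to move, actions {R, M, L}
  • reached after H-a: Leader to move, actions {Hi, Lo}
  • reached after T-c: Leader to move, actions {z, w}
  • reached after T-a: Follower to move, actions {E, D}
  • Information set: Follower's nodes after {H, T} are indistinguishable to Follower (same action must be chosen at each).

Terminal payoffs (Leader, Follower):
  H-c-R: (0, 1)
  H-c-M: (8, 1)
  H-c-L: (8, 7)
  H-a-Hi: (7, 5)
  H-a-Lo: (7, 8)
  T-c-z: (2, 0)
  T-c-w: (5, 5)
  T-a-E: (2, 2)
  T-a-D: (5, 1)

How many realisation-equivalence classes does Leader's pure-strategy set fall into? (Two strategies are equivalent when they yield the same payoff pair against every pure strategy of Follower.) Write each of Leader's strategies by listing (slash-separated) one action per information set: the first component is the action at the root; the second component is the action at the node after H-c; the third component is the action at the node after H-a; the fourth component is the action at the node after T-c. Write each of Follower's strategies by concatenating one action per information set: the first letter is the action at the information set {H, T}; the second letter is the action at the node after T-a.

8

Leader has 24 pure strategies: H/R/Hi/z, H/R/Hi/w, H/R/Lo/z, H/R/Lo/w, H/M/Hi/z, H/M/Hi/w, H/M/Lo/z, H/M/Lo/w, H/L/Hi/z, H/L/Hi/w, H/L/Lo/z, H/L/Lo/w, T/R/Hi/z, T/R/Hi/w, T/R/Lo/z, T/R/Lo/w, T/M/Hi/z, T/M/Hi/w, T/M/Lo/z, T/M/Lo/w, T/L/Hi/z, T/L/Hi/w, T/L/Lo/z, T/L/Lo/w. Columns: cE, cD, aE, aD.
{H/R/Hi/z, H/R/Hi/w} → row (0,1) (0,1) (7,5) (7,5)
{H/R/Lo/z, H/R/Lo/w} → row (0,1) (0,1) (7,8) (7,8)
{H/M/Hi/z, H/M/Hi/w} → row (8,1) (8,1) (7,5) (7,5)
{H/M/Lo/z, H/M/Lo/w} → row (8,1) (8,1) (7,8) (7,8)
{H/L/Hi/z, H/L/Hi/w} → row (8,7) (8,7) (7,5) (7,5)
{H/L/Lo/z, H/L/Lo/w} → row (8,7) (8,7) (7,8) (7,8)
{T/R/Hi/z, T/R/Lo/z, T/M/Hi/z, T/M/Lo/z, T/L/Hi/z, T/L/Lo/z} → row (2,0) (2,0) (2,2) (5,1)
{T/R/Hi/w, T/R/Lo/w, T/M/Hi/w, T/M/Lo/w, T/L/Hi/w, T/L/Lo/w} → row (5,5) (5,5) (2,2) (5,1)
That's 8 distinct rows out of 24 strategies.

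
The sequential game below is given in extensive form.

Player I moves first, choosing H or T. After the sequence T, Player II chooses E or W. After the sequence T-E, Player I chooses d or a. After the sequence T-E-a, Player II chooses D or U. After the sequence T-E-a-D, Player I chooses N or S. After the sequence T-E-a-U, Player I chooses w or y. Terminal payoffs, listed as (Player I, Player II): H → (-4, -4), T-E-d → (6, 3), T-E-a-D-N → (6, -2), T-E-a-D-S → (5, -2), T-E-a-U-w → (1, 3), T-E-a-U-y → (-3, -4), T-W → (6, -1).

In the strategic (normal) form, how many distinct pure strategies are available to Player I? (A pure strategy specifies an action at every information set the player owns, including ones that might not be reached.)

16

Player I owns the root with actions {H, T} — two choices.
Player I owns the node after T-E with actions {d, a} — two choices.
Player I owns the node after T-E-a-D with actions {N, S} — two choices.
Player I owns the node after T-E-a-U with actions {w, y} — two choices.
A pure strategy fixes one action at each information set independently, so the count is the product 2 × 2 × 2 × 2 = 16.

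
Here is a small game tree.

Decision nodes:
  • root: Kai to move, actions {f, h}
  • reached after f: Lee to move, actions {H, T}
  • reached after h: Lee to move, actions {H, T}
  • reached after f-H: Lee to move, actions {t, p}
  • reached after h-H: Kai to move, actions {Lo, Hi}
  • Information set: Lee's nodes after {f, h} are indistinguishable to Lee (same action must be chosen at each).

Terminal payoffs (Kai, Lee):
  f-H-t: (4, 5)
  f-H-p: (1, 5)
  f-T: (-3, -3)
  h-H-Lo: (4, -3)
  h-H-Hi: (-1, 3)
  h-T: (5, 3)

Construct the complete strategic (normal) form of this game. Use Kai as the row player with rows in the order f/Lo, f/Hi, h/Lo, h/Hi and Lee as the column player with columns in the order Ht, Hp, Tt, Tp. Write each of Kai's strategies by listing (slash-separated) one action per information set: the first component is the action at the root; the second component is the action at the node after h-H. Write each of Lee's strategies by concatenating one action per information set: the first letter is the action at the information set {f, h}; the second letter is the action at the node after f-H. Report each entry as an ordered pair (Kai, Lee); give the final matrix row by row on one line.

           Ht       Hp       Tt       Tp
f/Lo    (4,5)    (1,5)  (-3,-3)  (-3,-3)
f/Hi    (4,5)    (1,5)  (-3,-3)  (-3,-3)
h/Lo   (4,-3)   (4,-3)    (5,3)    (5,3)
h/Hi   (-1,3)   (-1,3)    (5,3)    (5,3)

f/Lo: (4,5) (1,5) (-3,-3) (-3,-3) | f/Hi: (4,5) (1,5) (-3,-3) (-3,-3) | h/Lo: (4,-3) (4,-3) (5,3) (5,3) | h/Hi: (-1,3) (-1,3) (5,3) (5,3)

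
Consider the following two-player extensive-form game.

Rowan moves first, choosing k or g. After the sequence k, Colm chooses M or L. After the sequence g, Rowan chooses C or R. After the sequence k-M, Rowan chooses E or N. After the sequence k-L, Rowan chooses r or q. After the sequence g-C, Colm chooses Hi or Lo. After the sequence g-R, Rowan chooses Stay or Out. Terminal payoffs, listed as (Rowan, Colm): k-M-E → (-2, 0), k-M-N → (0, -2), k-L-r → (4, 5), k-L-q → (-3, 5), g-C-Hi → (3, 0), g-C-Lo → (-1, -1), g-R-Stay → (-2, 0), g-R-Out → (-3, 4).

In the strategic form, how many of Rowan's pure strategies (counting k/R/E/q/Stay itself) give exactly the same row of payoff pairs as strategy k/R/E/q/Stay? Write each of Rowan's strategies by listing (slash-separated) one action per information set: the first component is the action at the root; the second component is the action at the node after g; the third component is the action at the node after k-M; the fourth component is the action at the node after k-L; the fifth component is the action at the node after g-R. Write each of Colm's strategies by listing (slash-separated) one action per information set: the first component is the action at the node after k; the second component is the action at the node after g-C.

Row for k/R/E/q/Stay (columns M/Hi, M/Lo, L/Hi, L/Lo): (-2,0) (-2,0) (-3,5) (-3,5).
Under k/R/E/q/Stay, Rowan's choice at the node after g and at the node after g-R can never be reached regardless of what Colm does, so varying those choices leaves every outcome unchanged.
Holding the reachable choices fixed and varying the unreachable ones freely already gives 2 × 2 = 4 equivalent strategies.
No other strategy reproduces this row, so those 4 are the full class: k/C/E/q/Stay, k/C/E/q/Out, k/R/E/q/Stay, k/R/E/q/Out.

4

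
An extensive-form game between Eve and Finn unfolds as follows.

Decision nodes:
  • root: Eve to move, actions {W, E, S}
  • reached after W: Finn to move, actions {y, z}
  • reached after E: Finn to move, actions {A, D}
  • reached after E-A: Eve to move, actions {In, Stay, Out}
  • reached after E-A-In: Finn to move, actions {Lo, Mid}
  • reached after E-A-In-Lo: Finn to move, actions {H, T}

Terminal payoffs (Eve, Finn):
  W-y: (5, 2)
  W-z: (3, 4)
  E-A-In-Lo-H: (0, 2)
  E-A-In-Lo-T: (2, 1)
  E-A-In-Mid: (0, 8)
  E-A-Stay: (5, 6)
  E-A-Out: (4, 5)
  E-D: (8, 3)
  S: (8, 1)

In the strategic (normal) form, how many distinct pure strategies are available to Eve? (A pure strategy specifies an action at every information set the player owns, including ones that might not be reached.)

Eve owns the root with actions {W, E, S} — three choices.
Eve owns the node after E-A with actions {In, Stay, Out} — three choices.
A pure strategy fixes one action at each information set independently, so the count is the product 3 × 3 = 9.
(For reference, Finn has 16 pure strategies, giving a 9×16 normal-form matrix.)

9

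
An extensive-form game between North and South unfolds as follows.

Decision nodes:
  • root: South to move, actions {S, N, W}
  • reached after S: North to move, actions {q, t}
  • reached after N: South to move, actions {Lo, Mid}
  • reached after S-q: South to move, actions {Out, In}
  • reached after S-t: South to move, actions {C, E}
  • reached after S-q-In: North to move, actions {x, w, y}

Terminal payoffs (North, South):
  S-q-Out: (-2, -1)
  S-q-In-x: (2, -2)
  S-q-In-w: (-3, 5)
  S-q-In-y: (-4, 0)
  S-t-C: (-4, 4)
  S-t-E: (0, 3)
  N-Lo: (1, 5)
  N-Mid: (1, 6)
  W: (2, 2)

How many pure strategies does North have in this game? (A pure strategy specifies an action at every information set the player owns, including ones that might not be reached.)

North owns the node after S with actions {q, t} — two choices.
North owns the node after S-q-In with actions {x, w, y} — three choices.
A pure strategy fixes one action at each information set independently, so the count is the product 2 × 3 = 6.
(For reference, South has 24 pure strategies, giving a 6×24 normal-form matrix.)

6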